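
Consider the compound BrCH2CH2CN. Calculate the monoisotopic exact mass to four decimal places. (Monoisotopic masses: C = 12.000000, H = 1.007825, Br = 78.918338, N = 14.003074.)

Atom tally by fragment:
  BrCH2 → C:1 H:2 Br:1
  CH2CN → C:2 H:2 N:1
Element totals:
  C: 3
  H: 4
  Br: 1
  N: 1
Molecular formula: C3H4BrN.
  M = 3(12.0) + 4(1.007825) + 78.918338 + 14.003074
    = 36.000000 + 4.031300 + 78.918338 + 14.003074 = 132.952712

132.9527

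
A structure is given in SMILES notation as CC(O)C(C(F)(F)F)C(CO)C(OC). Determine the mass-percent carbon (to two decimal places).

Atom tally by fragment:
  CH3 → C:1 H:3
  CH(OH) → C:1 H:2 O:1
  CH(CF3) → C:2 H:1 F:3
  CH(CH2OH) → C:2 H:4 O:1
  CH2OCH3 → C:2 H:5 O:1
Element totals:
  C: 8
  H: 15
  F: 3
  O: 3
Molecular formula: C8H15F3O3.
Molar mass = 216.199 g/mol.
Mass from C: 8 × 12.011 = 96.088 g/mol.
%C = 96.088 / 216.199 × 100 = 44.44%.

44.44%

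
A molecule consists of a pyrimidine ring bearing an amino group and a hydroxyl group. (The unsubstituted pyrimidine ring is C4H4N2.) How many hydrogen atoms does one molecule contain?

Atom tally by fragment:
  pyrimidine ring core → C:4 H:4 N:2
  (− 2 ring H displaced by substituents)
  + NH2 → N:1 H:2
  + OH → O:1 H:1
Element totals:
  C: 4
  H: 5
  N: 3
  O: 1

5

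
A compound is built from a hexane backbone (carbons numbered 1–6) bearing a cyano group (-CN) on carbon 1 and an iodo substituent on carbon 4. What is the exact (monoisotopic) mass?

237.0014

Atom tally by fragment:
  NCCH2 → C:2 H:2 N:1
  CH2 → C:1 H:2
  CH2 → C:1 H:2
  CH(I) → C:1 H:1 I:1
  CH2 → C:1 H:2
  CH3 → C:1 H:3
Element totals:
  C: 7
  H: 12
  I: 1
  N: 1
Molecular formula: C7H12IN.
  M = 7(12.0) + 12(1.007825) + 126.904472 + 14.003074
    = 84.000000 + 12.093900 + 126.904472 + 14.003074 = 237.001446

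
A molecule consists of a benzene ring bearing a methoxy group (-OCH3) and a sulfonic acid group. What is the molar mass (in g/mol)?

188.20 g/mol

Atom tally by fragment:
  benzene ring core → C:6 H:6
  (− 2 ring H displaced by substituents)
  + OCH3 → C:1 H:3 O:1
  + SO3H → S:1 O:3 H:1
Element totals:
  C: 7
  H: 8
  O: 4
  S: 1
Molecular formula: C7H8O4S.
  M = 7(12.011) + 8(1.008) + 4(15.999) + 32.06
    = 84.077 + 8.064 + 63.996 + 32.060 = 188.197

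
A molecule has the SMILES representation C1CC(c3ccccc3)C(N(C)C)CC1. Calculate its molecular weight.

203.33 g/mol

Atom tally by fragment:
  cyclohexane ring core → C:6 H:12
  (− 2 ring H displaced by substituents)
  + C6H5 → C:6 H:5
  + N(CH3)2 → N:1 C:2 H:6
Element totals:
  C: 14
  H: 21
  N: 1
Molecular formula: C14H21N.
  M = 14(12.011) + 21(1.008) + 14.007
    = 168.154 + 21.168 + 14.007 = 203.329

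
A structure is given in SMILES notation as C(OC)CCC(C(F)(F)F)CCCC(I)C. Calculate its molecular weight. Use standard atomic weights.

Atom tally by fragment:
  CH3OCH2 → C:2 H:5 O:1
  CH2 → C:1 H:2
  CH2 → C:1 H:2
  CH(CF3) → C:2 H:1 F:3
  CH2 → C:1 H:2
  CH2 → C:1 H:2
  CH2 → C:1 H:2
  CH(I) → C:1 H:1 I:1
  CH3 → C:1 H:3
Element totals:
  C: 11
  H: 20
  F: 3
  I: 1
  O: 1
Molecular formula: C11H20F3IO.
  M = 11(12.011) + 20(1.008) + 3(18.998) + 126.904 + 15.999
    = 132.121 + 20.160 + 56.994 + 126.904 + 15.999 = 352.178

352.18 g/mol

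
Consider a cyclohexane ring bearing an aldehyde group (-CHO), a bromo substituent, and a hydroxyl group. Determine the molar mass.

Atom tally by fragment:
  cyclohexane ring core → C:6 H:12
  (− 3 ring H displaced by substituents)
  + CHO → C:1 H:1 O:1
  + Br → Br:1
  + OH → O:1 H:1
Element totals:
  C: 7
  H: 11
  Br: 1
  O: 2
Molecular formula: C7H11BrO2.
  M = 7(12.011) + 11(1.008) + 79.904 + 2(15.999)
    = 84.077 + 11.088 + 79.904 + 31.998 = 207.067

207.07 g/mol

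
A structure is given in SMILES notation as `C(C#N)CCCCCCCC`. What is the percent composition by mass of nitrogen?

9.14%

Atom tally by fragment:
  NCCH2 → C:2 H:2 N:1
  CH2 → C:1 H:2
  CH2 → C:1 H:2
  CH2 → C:1 H:2
  CH2 → C:1 H:2
  CH2 → C:1 H:2
  CH2 → C:1 H:2
  CH2 → C:1 H:2
  CH3 → C:1 H:3
Element totals:
  C: 10
  H: 19
  N: 1
Molecular formula: C10H19N.
Molar mass = 153.269 g/mol.
Mass from N: 1 × 14.007 = 14.007 g/mol.
%N = 14.007 / 153.269 × 100 = 9.14%.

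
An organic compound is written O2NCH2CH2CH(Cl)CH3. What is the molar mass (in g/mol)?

137.56 g/mol

Atom tally by fragment:
  O2NCH2 → C:1 H:2 N:1 O:2
  CH2 → C:1 H:2
  CH(Cl) → C:1 H:1 Cl:1
  CH3 → C:1 H:3
Element totals:
  C: 4
  H: 8
  Cl: 1
  N: 1
  O: 2
Molecular formula: C4H8ClNO2.
  M = 4(12.011) + 8(1.008) + 35.45 + 14.007 + 2(15.999)
    = 48.044 + 8.064 + 35.450 + 14.007 + 31.998 = 137.563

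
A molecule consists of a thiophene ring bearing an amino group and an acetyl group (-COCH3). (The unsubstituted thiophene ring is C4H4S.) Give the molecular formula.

C6H7NOS

Atom tally by fragment:
  thiophene ring core → C:4 H:4 S:1
  (− 2 ring H displaced by substituents)
  + NH2 → N:1 H:2
  + COCH3 → C:2 H:3 O:1
Element totals:
  C: 6
  H: 7
  N: 1
  O: 1
  S: 1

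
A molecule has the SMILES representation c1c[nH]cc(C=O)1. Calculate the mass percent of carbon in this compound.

Atom tally by fragment:
  pyrrole ring core → C:4 H:5 N:1
  (− 1 ring H displaced by substituents)
  + CHO → C:1 H:1 O:1
Element totals:
  C: 5
  H: 5
  N: 1
  O: 1
Molecular formula: C5H5NO.
Molar mass = 95.101 g/mol.
Mass from C: 5 × 12.011 = 60.055 g/mol.
%C = 60.055 / 95.101 × 100 = 63.15%.

63.15%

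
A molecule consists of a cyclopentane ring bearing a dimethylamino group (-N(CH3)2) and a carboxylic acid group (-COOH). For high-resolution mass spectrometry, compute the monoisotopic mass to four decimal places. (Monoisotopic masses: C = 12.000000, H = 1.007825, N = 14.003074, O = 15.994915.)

Atom tally by fragment:
  cyclopentane ring core → C:5 H:10
  (− 2 ring H displaced by substituents)
  + N(CH3)2 → N:1 C:2 H:6
  + COOH → C:1 H:1 O:2
Element totals:
  C: 8
  H: 15
  N: 1
  O: 2
Molecular formula: C8H15NO2.
  M = 8(12.0) + 15(1.007825) + 14.003074 + 2(15.994915)
    = 96.000000 + 15.117375 + 14.003074 + 31.989830 = 157.110279

157.1103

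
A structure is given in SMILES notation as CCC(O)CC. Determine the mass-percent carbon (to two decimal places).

68.13%

Atom tally by fragment:
  CH3 → C:1 H:3
  CH2 → C:1 H:2
  CH(OH) → C:1 H:2 O:1
  CH2 → C:1 H:2
  CH3 → C:1 H:3
Element totals:
  C: 5
  H: 12
  O: 1
Molecular formula: C5H12O.
Molar mass = 88.150 g/mol.
Mass from C: 5 × 12.011 = 60.055 g/mol.
%C = 60.055 / 88.150 × 100 = 68.13%.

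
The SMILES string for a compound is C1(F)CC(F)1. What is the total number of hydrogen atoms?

4

Atom tally by fragment:
  cyclopropane ring core → C:3 H:6
  (− 2 ring H displaced by substituents)
  + F → F:1
  + F → F:1
Element totals:
  C: 3
  H: 4
  F: 2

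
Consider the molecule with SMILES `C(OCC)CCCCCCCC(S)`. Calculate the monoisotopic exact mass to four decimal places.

Atom tally by fragment:
  C2H5OCH2 → C:3 H:7 O:1
  CH2 → C:1 H:2
  CH2 → C:1 H:2
  CH2 → C:1 H:2
  CH2 → C:1 H:2
  CH2 → C:1 H:2
  CH2 → C:1 H:2
  CH2 → C:1 H:2
  CH2SH → C:1 H:3 S:1
Element totals:
  C: 11
  H: 24
  O: 1
  S: 1
Molecular formula: C11H24OS.
  M = 11(12.0) + 24(1.007825) + 15.994915 + 31.972071
    = 132.000000 + 24.187800 + 15.994915 + 31.972071 = 204.154786

204.1548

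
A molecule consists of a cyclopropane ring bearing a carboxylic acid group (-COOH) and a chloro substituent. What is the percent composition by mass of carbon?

39.86%

Atom tally by fragment:
  cyclopropane ring core → C:3 H:6
  (− 2 ring H displaced by substituents)
  + COOH → C:1 H:1 O:2
  + Cl → Cl:1
Element totals:
  C: 4
  H: 5
  Cl: 1
  O: 2
Molecular formula: C4H5ClO2.
Molar mass = 120.532 g/mol.
Mass from C: 4 × 12.011 = 48.044 g/mol.
%C = 48.044 / 120.532 × 100 = 39.86%.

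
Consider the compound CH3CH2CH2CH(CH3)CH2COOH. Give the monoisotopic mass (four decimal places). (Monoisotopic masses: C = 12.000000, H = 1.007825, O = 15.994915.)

130.0994

Atom tally by fragment:
  CH3 → C:1 H:3
  CH2 → C:1 H:2
  CH2 → C:1 H:2
  CH(CH3) → C:2 H:4
  CH2COOH → C:2 H:3 O:2
Element totals:
  C: 7
  H: 14
  O: 2
Molecular formula: C7H14O2.
  M = 7(12.0) + 14(1.007825) + 2(15.994915)
    = 84.000000 + 14.109550 + 31.989830 = 130.099380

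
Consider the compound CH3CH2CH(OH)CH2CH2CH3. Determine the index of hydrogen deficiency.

Element totals:
  C: 6
  H: 14
  O: 1
Molecular formula: C6H14O.
DoU = (2C + 2 + N − H − X) / 2 = (2·6 + 2 + 0 − 14 − 0) / 2 = 0.

0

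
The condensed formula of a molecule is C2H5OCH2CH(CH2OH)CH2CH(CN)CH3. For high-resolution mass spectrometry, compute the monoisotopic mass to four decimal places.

Element totals:
  C: 9
  H: 17
  N: 1
  O: 2
Molecular formula: C9H17NO2.
  M = 9(12.0) + 17(1.007825) + 14.003074 + 2(15.994915)
    = 108.000000 + 17.133025 + 14.003074 + 31.989830 = 171.125929

171.1259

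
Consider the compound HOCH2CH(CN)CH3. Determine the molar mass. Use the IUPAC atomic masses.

85.11 g/mol

Element totals:
  C: 4
  H: 7
  N: 1
  O: 1
Molecular formula: C4H7NO.
  M = 4(12.011) + 7(1.008) + 14.007 + 15.999
    = 48.044 + 7.056 + 14.007 + 15.999 = 85.106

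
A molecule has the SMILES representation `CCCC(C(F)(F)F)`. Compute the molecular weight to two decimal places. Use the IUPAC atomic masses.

Atom tally by fragment:
  CH3 → C:1 H:3
  CH2 → C:1 H:2
  CH2 → C:1 H:2
  CH2CF3 → C:2 H:2 F:3
Element totals:
  C: 5
  H: 9
  F: 3
Molecular formula: C5H9F3.
  M = 5(12.011) + 9(1.008) + 3(18.998)
    = 60.055 + 9.072 + 56.994 = 126.121

126.12 g/mol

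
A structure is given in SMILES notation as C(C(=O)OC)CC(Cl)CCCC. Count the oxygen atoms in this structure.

2

Atom tally by fragment:
  CH3OOCCH2 → C:3 H:5 O:2
  CH2 → C:1 H:2
  CH(Cl) → C:1 H:1 Cl:1
  CH2 → C:1 H:2
  CH2 → C:1 H:2
  CH2 → C:1 H:2
  CH3 → C:1 H:3
Element totals:
  C: 9
  H: 17
  Cl: 1
  O: 2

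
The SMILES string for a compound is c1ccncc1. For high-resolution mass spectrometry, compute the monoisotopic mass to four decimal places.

Atom tally by fragment:
  pyridine ring core → C:5 H:5 N:1
Element totals:
  C: 5
  H: 5
  N: 1
Molecular formula: C5H5N.
  M = 5(12.0) + 5(1.007825) + 14.003074
    = 60.000000 + 5.039125 + 14.003074 = 79.042199

79.0422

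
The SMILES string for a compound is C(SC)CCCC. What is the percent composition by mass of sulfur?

Atom tally by fragment:
  CH3SCH2 → C:2 H:5 S:1
  CH2 → C:1 H:2
  CH2 → C:1 H:2
  CH2 → C:1 H:2
  CH3 → C:1 H:3
Element totals:
  C: 6
  H: 14
  S: 1
Molecular formula: C6H14S.
Molar mass = 118.238 g/mol.
Mass from S: 1 × 32.06 = 32.060 g/mol.
%S = 32.060 / 118.238 × 100 = 27.11%.

27.11%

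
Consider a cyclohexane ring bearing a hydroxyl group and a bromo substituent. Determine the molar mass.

Atom tally by fragment:
  cyclohexane ring core → C:6 H:12
  (− 2 ring H displaced by substituents)
  + OH → O:1 H:1
  + Br → Br:1
Element totals:
  C: 6
  H: 11
  Br: 1
  O: 1
Molecular formula: C6H11BrO.
  M = 6(12.011) + 11(1.008) + 79.904 + 15.999
    = 72.066 + 11.088 + 79.904 + 15.999 = 179.057

179.06 g/mol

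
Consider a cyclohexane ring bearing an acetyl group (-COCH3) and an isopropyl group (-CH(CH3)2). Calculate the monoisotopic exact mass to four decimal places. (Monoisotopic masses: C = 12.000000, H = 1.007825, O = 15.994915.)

Atom tally by fragment:
  cyclohexane ring core → C:6 H:12
  (− 2 ring H displaced by substituents)
  + COCH3 → C:2 H:3 O:1
  + CH(CH3)2 → C:3 H:7
Element totals:
  C: 11
  H: 20
  O: 1
Molecular formula: C11H20O.
  M = 11(12.0) + 20(1.007825) + 15.994915
    = 132.000000 + 20.156500 + 15.994915 = 168.151415

168.1514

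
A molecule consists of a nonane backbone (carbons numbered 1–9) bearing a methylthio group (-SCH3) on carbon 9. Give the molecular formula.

Atom tally by fragment:
  CH3 → C:1 H:3
  CH2 → C:1 H:2
  CH2 → C:1 H:2
  CH2 → C:1 H:2
  CH2 → C:1 H:2
  CH2 → C:1 H:2
  CH2 → C:1 H:2
  CH2 → C:1 H:2
  CH2SCH3 → C:2 H:5 S:1
Element totals:
  C: 10
  H: 22
  S: 1

C10H22S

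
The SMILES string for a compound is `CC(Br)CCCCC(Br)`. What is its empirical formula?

C7H14Br2

Atom tally by fragment:
  CH3 → C:1 H:3
  CH(Br) → C:1 H:1 Br:1
  CH2 → C:1 H:2
  CH2 → C:1 H:2
  CH2 → C:1 H:2
  CH2 → C:1 H:2
  CH2Br → C:1 H:2 Br:1
Element totals:
  C: 7
  H: 14
  Br: 2
Molecular formula: C7H14Br2.
gcd of subscripts (2, 7, 14) = 1, so the empirical formula equals the molecular formula.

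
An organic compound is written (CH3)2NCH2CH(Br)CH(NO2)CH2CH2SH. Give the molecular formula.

Atom tally by fragment:
  (CH3)2NCH2 → C:3 H:8 N:1
  CH(Br) → C:1 H:1 Br:1
  CH(NO2) → C:1 H:1 N:1 O:2
  CH2 → C:1 H:2
  CH2SH → C:1 H:3 S:1
Element totals:
  C: 7
  H: 15
  Br: 1
  N: 2
  O: 2
  S: 1

C7H15BrN2O2S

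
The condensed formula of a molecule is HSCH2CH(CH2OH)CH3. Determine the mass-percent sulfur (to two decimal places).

Element totals:
  C: 4
  H: 10
  O: 1
  S: 1
Molecular formula: C4H10OS.
Molar mass = 106.183 g/mol.
Mass from S: 1 × 32.06 = 32.060 g/mol.
%S = 32.060 / 106.183 × 100 = 30.19%.

30.19%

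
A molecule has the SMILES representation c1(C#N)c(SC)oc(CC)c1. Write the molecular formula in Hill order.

C8H9NOS

Atom tally by fragment:
  furan ring core → C:4 H:4 O:1
  (− 3 ring H displaced by substituents)
  + CN → C:1 N:1
  + SCH3 → C:1 H:3 S:1
  + C2H5 → C:2 H:5
Element totals:
  C: 8
  H: 9
  N: 1
  O: 1
  S: 1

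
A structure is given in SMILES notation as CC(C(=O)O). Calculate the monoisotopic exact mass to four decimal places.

74.0368

Atom tally by fragment:
  CH3 → C:1 H:3
  CH2COOH → C:2 H:3 O:2
Element totals:
  C: 3
  H: 6
  O: 2
Molecular formula: C3H6O2.
  M = 3(12.0) + 6(1.007825) + 2(15.994915)
    = 36.000000 + 6.046950 + 31.989830 = 74.036780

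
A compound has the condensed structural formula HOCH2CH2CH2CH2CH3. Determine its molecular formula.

C5H12O

Atom tally by fragment:
  HOCH2 → C:1 H:3 O:1
  CH2 → C:1 H:2
  CH2 → C:1 H:2
  CH2 → C:1 H:2
  CH3 → C:1 H:3
Element totals:
  C: 5
  H: 12
  O: 1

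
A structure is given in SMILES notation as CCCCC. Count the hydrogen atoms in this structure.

12

Atom tally by fragment:
  CH3 → C:1 H:3
  CH2 → C:1 H:2
  CH2 → C:1 H:2
  CH2 → C:1 H:2
  CH3 → C:1 H:3
Element totals:
  C: 5
  H: 12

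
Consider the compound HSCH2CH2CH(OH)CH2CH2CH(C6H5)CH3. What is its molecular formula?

C13H20OS

Element totals:
  C: 13
  H: 20
  O: 1
  S: 1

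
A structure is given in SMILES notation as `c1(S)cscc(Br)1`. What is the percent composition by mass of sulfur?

Atom tally by fragment:
  thiophene ring core → C:4 H:4 S:1
  (− 2 ring H displaced by substituents)
  + SH → S:1 H:1
  + Br → Br:1
Element totals:
  C: 4
  H: 3
  Br: 1
  S: 2
Molecular formula: C4H3BrS2.
Molar mass = 195.092 g/mol.
Mass from S: 2 × 32.06 = 64.120 g/mol.
%S = 64.120 / 195.092 × 100 = 32.87%.

32.87%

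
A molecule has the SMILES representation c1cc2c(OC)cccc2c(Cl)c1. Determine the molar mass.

192.64 g/mol

Atom tally by fragment:
  naphthalene ring system core → C:10 H:8
  (− 2 ring H displaced by substituents)
  + OCH3 → C:1 H:3 O:1
  + Cl → Cl:1
Element totals:
  C: 11
  H: 9
  Cl: 1
  O: 1
Molecular formula: C11H9ClO.
  M = 11(12.011) + 9(1.008) + 35.45 + 15.999
    = 132.121 + 9.072 + 35.450 + 15.999 = 192.642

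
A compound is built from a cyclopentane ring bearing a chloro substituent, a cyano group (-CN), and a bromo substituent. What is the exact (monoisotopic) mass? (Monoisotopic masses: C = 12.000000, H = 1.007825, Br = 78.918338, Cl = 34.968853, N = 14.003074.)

Atom tally by fragment:
  cyclopentane ring core → C:5 H:10
  (− 3 ring H displaced by substituents)
  + Cl → Cl:1
  + CN → C:1 N:1
  + Br → Br:1
Element totals:
  C: 6
  H: 7
  Br: 1
  Cl: 1
  N: 1
Molecular formula: C6H7BrClN.
  M = 6(12.0) + 7(1.007825) + 78.918338 + 34.968853 + 14.003074
    = 72.000000 + 7.054775 + 78.918338 + 34.968853 + 14.003074 = 206.945040

206.9450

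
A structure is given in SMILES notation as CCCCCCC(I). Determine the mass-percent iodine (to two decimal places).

56.13%

Atom tally by fragment:
  CH3 → C:1 H:3
  CH2 → C:1 H:2
  CH2 → C:1 H:2
  CH2 → C:1 H:2
  CH2 → C:1 H:2
  CH2 → C:1 H:2
  CH2I → C:1 H:2 I:1
Element totals:
  C: 7
  H: 15
  I: 1
Molecular formula: C7H15I.
Molar mass = 226.101 g/mol.
Mass from I: 1 × 126.904 = 126.904 g/mol.
%I = 126.904 / 226.101 × 100 = 56.13%.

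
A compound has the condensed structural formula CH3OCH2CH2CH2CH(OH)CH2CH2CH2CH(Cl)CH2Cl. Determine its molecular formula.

Atom tally by fragment:
  CH3OCH2 → C:2 H:5 O:1
  CH2 → C:1 H:2
  CH2 → C:1 H:2
  CH(OH) → C:1 H:2 O:1
  CH2 → C:1 H:2
  CH2 → C:1 H:2
  CH2 → C:1 H:2
  CH(Cl) → C:1 H:1 Cl:1
  CH2Cl → C:1 H:2 Cl:1
Element totals:
  C: 10
  H: 20
  Cl: 2
  O: 2

C10H20Cl2O2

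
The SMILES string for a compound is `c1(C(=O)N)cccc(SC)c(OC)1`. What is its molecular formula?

Atom tally by fragment:
  benzene ring core → C:6 H:6
  (− 3 ring H displaced by substituents)
  + CONH2 → C:1 H:2 O:1 N:1
  + SCH3 → C:1 H:3 S:1
  + OCH3 → C:1 H:3 O:1
Element totals:
  C: 9
  H: 11
  N: 1
  O: 2
  S: 1

C9H11NO2S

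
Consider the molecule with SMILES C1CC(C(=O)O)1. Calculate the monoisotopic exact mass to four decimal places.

86.0368

Atom tally by fragment:
  cyclopropane ring core → C:3 H:6
  (− 1 ring H displaced by substituents)
  + COOH → C:1 H:1 O:2
Element totals:
  C: 4
  H: 6
  O: 2
Molecular formula: C4H6O2.
  M = 4(12.0) + 6(1.007825) + 2(15.994915)
    = 48.000000 + 6.046950 + 31.989830 = 86.036780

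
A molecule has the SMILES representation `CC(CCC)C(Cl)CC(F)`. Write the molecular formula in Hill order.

C8H16ClF

Atom tally by fragment:
  CH3 → C:1 H:3
  CH(CH2CH2CH3) → C:4 H:8
  CH(Cl) → C:1 H:1 Cl:1
  CH2 → C:1 H:2
  CH2F → C:1 H:2 F:1
Element totals:
  C: 8
  H: 16
  Cl: 1
  F: 1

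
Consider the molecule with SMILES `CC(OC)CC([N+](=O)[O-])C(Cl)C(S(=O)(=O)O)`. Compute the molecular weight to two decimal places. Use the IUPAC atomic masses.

275.70 g/mol

Atom tally by fragment:
  CH3 → C:1 H:3
  CH(OCH3) → C:2 H:4 O:1
  CH2 → C:1 H:2
  CH(NO2) → C:1 H:1 N:1 O:2
  CH(Cl) → C:1 H:1 Cl:1
  CH2SO3H → C:1 H:3 S:1 O:3
Element totals:
  C: 7
  H: 14
  Cl: 1
  N: 1
  O: 6
  S: 1
Molecular formula: C7H14ClNO6S.
  M = 7(12.011) + 14(1.008) + 35.45 + 14.007 + 6(15.999) + 32.06
    = 84.077 + 14.112 + 35.450 + 14.007 + 95.994 + 32.060 = 275.700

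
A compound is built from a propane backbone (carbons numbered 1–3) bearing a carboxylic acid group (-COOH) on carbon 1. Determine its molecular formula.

Atom tally by fragment:
  HOOCCH2 → C:2 H:3 O:2
  CH2 → C:1 H:2
  CH3 → C:1 H:3
Element totals:
  C: 4
  H: 8
  O: 2

C4H8O2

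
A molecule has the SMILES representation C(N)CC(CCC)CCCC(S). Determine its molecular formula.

Atom tally by fragment:
  H2NCH2 → C:1 H:4 N:1
  CH2 → C:1 H:2
  CH(CH2CH2CH3) → C:4 H:8
  CH2 → C:1 H:2
  CH2 → C:1 H:2
  CH2 → C:1 H:2
  CH2SH → C:1 H:3 S:1
Element totals:
  C: 10
  H: 23
  N: 1
  S: 1

C10H23NS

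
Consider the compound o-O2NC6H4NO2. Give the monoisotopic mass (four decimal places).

Atom tally by fragment:
  benzene ring core → C:6 H:6
  (− 2 ring H displaced by substituents)
  + NO2 → N:1 O:2
  + NO2 → N:1 O:2
Element totals:
  C: 6
  H: 4
  N: 2
  O: 4
Molecular formula: C6H4N2O4.
  M = 6(12.0) + 4(1.007825) + 2(14.003074) + 4(15.994915)
    = 72.000000 + 4.031300 + 28.006148 + 63.979660 = 168.017108

168.0171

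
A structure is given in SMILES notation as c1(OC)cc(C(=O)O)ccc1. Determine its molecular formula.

Atom tally by fragment:
  benzene ring core → C:6 H:6
  (− 2 ring H displaced by substituents)
  + OCH3 → C:1 H:3 O:1
  + COOH → C:1 H:1 O:2
Element totals:
  C: 8
  H: 8
  O: 3

C8H8O3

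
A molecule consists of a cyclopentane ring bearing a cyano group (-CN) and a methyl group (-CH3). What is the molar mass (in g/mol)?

109.17 g/mol

Atom tally by fragment:
  cyclopentane ring core → C:5 H:10
  (− 2 ring H displaced by substituents)
  + CN → C:1 N:1
  + CH3 → C:1 H:3
Element totals:
  C: 7
  H: 11
  N: 1
Molecular formula: C7H11N.
  M = 7(12.011) + 11(1.008) + 14.007
    = 84.077 + 11.088 + 14.007 = 109.172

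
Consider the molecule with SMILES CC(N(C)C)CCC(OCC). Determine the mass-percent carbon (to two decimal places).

67.87%

Atom tally by fragment:
  CH3 → C:1 H:3
  CH(N(CH3)2) → C:3 H:7 N:1
  CH2 → C:1 H:2
  CH2 → C:1 H:2
  CH2OC2H5 → C:3 H:7 O:1
Element totals:
  C: 9
  H: 21
  N: 1
  O: 1
Molecular formula: C9H21NO.
Molar mass = 159.273 g/mol.
Mass from C: 9 × 12.011 = 108.099 g/mol.
%C = 108.099 / 159.273 × 100 = 67.87%.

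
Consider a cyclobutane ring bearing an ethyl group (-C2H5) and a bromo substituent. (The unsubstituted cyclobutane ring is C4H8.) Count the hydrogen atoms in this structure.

11

Atom tally by fragment:
  cyclobutane ring core → C:4 H:8
  (− 2 ring H displaced by substituents)
  + C2H5 → C:2 H:5
  + Br → Br:1
Element totals:
  C: 6
  H: 11
  Br: 1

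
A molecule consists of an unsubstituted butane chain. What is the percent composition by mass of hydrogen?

17.34%

Atom tally by fragment:
  CH3 → C:1 H:3
  CH2 → C:1 H:2
  CH2 → C:1 H:2
  CH3 → C:1 H:3
Element totals:
  C: 4
  H: 10
Molecular formula: C4H10.
Molar mass = 58.124 g/mol.
Mass from H: 10 × 1.008 = 10.080 g/mol.
%H = 10.080 / 58.124 × 100 = 17.34%.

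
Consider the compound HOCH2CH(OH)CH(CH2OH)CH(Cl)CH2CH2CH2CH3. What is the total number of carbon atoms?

Atom tally by fragment:
  HOCH2 → C:1 H:3 O:1
  CH(OH) → C:1 H:2 O:1
  CH(CH2OH) → C:2 H:4 O:1
  CH(Cl) → C:1 H:1 Cl:1
  CH2 → C:1 H:2
  CH2 → C:1 H:2
  CH2 → C:1 H:2
  CH3 → C:1 H:3
Element totals:
  C: 9
  H: 19
  Cl: 1
  O: 3

9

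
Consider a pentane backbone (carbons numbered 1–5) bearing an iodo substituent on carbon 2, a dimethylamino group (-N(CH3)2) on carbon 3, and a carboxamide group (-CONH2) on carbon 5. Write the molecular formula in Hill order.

C8H17IN2O

Atom tally by fragment:
  CH3 → C:1 H:3
  CH(I) → C:1 H:1 I:1
  CH(N(CH3)2) → C:3 H:7 N:1
  CH2 → C:1 H:2
  CH2CONH2 → C:2 H:4 O:1 N:1
Element totals:
  C: 8
  H: 17
  I: 1
  N: 2
  O: 1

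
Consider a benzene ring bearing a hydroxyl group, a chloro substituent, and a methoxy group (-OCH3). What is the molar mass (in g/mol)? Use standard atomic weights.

Atom tally by fragment:
  benzene ring core → C:6 H:6
  (− 3 ring H displaced by substituents)
  + OH → O:1 H:1
  + Cl → Cl:1
  + OCH3 → C:1 H:3 O:1
Element totals:
  C: 7
  H: 7
  Cl: 1
  O: 2
Molecular formula: C7H7ClO2.
  M = 7(12.011) + 7(1.008) + 35.45 + 2(15.999)
    = 84.077 + 7.056 + 35.450 + 31.998 = 158.581

158.58 g/mol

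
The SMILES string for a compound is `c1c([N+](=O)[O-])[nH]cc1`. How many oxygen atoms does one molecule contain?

Atom tally by fragment:
  pyrrole ring core → C:4 H:5 N:1
  (− 1 ring H displaced by substituents)
  + NO2 → N:1 O:2
Element totals:
  C: 4
  H: 4
  N: 2
  O: 2

2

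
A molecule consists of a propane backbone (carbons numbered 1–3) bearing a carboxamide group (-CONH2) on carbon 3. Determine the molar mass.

Atom tally by fragment:
  CH3 → C:1 H:3
  CH2 → C:1 H:2
  CH2CONH2 → C:2 H:4 O:1 N:1
Element totals:
  C: 4
  H: 9
  N: 1
  O: 1
Molecular formula: C4H9NO.
  M = 4(12.011) + 9(1.008) + 14.007 + 15.999
    = 48.044 + 9.072 + 14.007 + 15.999 = 87.122

87.12 g/mol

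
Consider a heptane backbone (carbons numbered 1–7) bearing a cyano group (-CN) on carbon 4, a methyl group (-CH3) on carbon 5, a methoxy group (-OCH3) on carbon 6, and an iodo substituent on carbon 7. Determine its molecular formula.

Atom tally by fragment:
  CH3 → C:1 H:3
  CH2 → C:1 H:2
  CH2 → C:1 H:2
  CH(CN) → C:2 H:1 N:1
  CH(CH3) → C:2 H:4
  CH(OCH3) → C:2 H:4 O:1
  CH2I → C:1 H:2 I:1
Element totals:
  C: 10
  H: 18
  I: 1
  N: 1
  O: 1

C10H18INO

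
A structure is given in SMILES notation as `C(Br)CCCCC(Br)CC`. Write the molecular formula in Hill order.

Atom tally by fragment:
  BrCH2 → C:1 H:2 Br:1
  CH2 → C:1 H:2
  CH2 → C:1 H:2
  CH2 → C:1 H:2
  CH2 → C:1 H:2
  CH(Br) → C:1 H:1 Br:1
  CH2 → C:1 H:2
  CH3 → C:1 H:3
Element totals:
  C: 8
  H: 16
  Br: 2

C8H16Br2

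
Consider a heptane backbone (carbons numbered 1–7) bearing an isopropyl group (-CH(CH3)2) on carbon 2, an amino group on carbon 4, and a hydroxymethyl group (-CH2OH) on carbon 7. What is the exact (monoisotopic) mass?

187.1936

Atom tally by fragment:
  CH3 → C:1 H:3
  CH(CH(CH3)2) → C:4 H:8
  CH2 → C:1 H:2
  CH(NH2) → C:1 H:3 N:1
  CH2 → C:1 H:2
  CH2 → C:1 H:2
  CH2CH2OH → C:2 H:5 O:1
Element totals:
  C: 11
  H: 25
  N: 1
  O: 1
Molecular formula: C11H25NO.
  M = 11(12.0) + 25(1.007825) + 14.003074 + 15.994915
    = 132.000000 + 25.195625 + 14.003074 + 15.994915 = 187.193614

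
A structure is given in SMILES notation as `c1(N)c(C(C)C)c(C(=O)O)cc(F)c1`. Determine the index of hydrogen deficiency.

Atom tally by fragment:
  benzene ring core → C:6 H:6
  (− 4 ring H displaced by substituents)
  + NH2 → N:1 H:2
  + CH(CH3)2 → C:3 H:7
  + COOH → C:1 H:1 O:2
  + F → F:1
Element totals:
  C: 10
  H: 12
  F: 1
  N: 1
  O: 2
Molecular formula: C10H12FNO2.
DoU = (2C + 2 + N − H − X) / 2 = (2·10 + 2 + 1 − 12 − 1) / 2 = 5.

5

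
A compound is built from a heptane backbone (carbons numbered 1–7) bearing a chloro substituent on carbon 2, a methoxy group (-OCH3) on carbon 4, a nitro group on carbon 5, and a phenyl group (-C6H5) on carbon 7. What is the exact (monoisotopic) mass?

285.1132

Atom tally by fragment:
  CH3 → C:1 H:3
  CH(Cl) → C:1 H:1 Cl:1
  CH2 → C:1 H:2
  CH(OCH3) → C:2 H:4 O:1
  CH(NO2) → C:1 H:1 N:1 O:2
  CH2 → C:1 H:2
  CH2C6H5 → C:7 H:7
Element totals:
  C: 14
  H: 20
  Cl: 1
  N: 1
  O: 3
Molecular formula: C14H20ClNO3.
  M = 14(12.0) + 20(1.007825) + 34.968853 + 14.003074 + 3(15.994915)
    = 168.000000 + 20.156500 + 34.968853 + 14.003074 + 47.984745 = 285.113172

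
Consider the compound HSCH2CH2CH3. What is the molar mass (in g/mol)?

Atom tally by fragment:
  HSCH2 → C:1 H:3 S:1
  CH2 → C:1 H:2
  CH3 → C:1 H:3
Element totals:
  C: 3
  H: 8
  S: 1
Molecular formula: C3H8S.
  M = 3(12.011) + 8(1.008) + 32.06
    = 36.033 + 8.064 + 32.060 = 76.157

76.16 g/mol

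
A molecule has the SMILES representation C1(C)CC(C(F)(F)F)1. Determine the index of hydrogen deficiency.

1

Atom tally by fragment:
  cyclopropane ring core → C:3 H:6
  (− 2 ring H displaced by substituents)
  + CH3 → C:1 H:3
  + CF3 → C:1 F:3
Element totals:
  C: 5
  H: 7
  F: 3
Molecular formula: C5H7F3.
DoU = (2C + 2 + N − H − X) / 2 = (2·5 + 2 + 0 − 7 − 3) / 2 = 1.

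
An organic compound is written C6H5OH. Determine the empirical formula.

Element totals:
  C: 6
  H: 6
  O: 1
Molecular formula: C6H6O.
gcd of subscripts (6, 6, 1) = 1, so the empirical formula equals the molecular formula.

C6H6O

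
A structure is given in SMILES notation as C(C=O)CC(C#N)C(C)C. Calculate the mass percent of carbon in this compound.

69.03%

Atom tally by fragment:
  OHCCH2 → C:2 H:3 O:1
  CH2 → C:1 H:2
  CH(CN) → C:2 H:1 N:1
  CH(CH3) → C:2 H:4
  CH3 → C:1 H:3
Element totals:
  C: 8
  H: 13
  N: 1
  O: 1
Molecular formula: C8H13NO.
Molar mass = 139.198 g/mol.
Mass from C: 8 × 12.011 = 96.088 g/mol.
%C = 96.088 / 139.198 × 100 = 69.03%.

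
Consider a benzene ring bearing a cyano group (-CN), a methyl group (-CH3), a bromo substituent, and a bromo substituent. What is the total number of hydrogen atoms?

5

Atom tally by fragment:
  benzene ring core → C:6 H:6
  (− 4 ring H displaced by substituents)
  + CN → C:1 N:1
  + CH3 → C:1 H:3
  + Br → Br:1
  + Br → Br:1
Element totals:
  C: 8
  H: 5
  Br: 2
  N: 1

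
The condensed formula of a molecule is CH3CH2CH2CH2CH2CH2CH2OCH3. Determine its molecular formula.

C8H18O

Element totals:
  C: 8
  H: 18
  O: 1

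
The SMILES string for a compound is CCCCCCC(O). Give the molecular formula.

C7H16O

Atom tally by fragment:
  CH3 → C:1 H:3
  CH2 → C:1 H:2
  CH2 → C:1 H:2
  CH2 → C:1 H:2
  CH2 → C:1 H:2
  CH2 → C:1 H:2
  CH2OH → C:1 H:3 O:1
Element totals:
  C: 7
  H: 16
  O: 1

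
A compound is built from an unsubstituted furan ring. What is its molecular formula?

Atom tally by fragment:
  furan ring core → C:4 H:4 O:1
Element totals:
  C: 4
  H: 4
  O: 1

C4H4O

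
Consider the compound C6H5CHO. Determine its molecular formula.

C7H6O

Atom tally by fragment:
  benzene ring core → C:6 H:6
  (− 1 ring H displaced by substituents)
  + CHO → C:1 H:1 O:1
Element totals:
  C: 7
  H: 6
  O: 1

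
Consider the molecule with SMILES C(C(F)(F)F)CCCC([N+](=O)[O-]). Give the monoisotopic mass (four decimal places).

Atom tally by fragment:
  F3CCH2 → C:2 H:2 F:3
  CH2 → C:1 H:2
  CH2 → C:1 H:2
  CH2 → C:1 H:2
  CH2NO2 → C:1 H:2 N:1 O:2
Element totals:
  C: 6
  H: 10
  F: 3
  N: 1
  O: 2
Molecular formula: C6H10F3NO2.
  M = 6(12.0) + 10(1.007825) + 3(18.998403) + 14.003074 + 2(15.994915)
    = 72.000000 + 10.078250 + 56.995209 + 14.003074 + 31.989830 = 185.066363

185.0664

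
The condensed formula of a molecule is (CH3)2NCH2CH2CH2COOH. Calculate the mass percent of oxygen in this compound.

Element totals:
  C: 6
  H: 13
  N: 1
  O: 2
Molecular formula: C6H13NO2.
Molar mass = 131.175 g/mol.
Mass from O: 2 × 15.999 = 31.998 g/mol.
%O = 31.998 / 131.175 × 100 = 24.39%.

24.39%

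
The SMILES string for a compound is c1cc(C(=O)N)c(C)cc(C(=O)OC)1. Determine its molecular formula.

C10H11NO3

Atom tally by fragment:
  benzene ring core → C:6 H:6
  (− 3 ring H displaced by substituents)
  + CONH2 → C:1 H:2 O:1 N:1
  + CH3 → C:1 H:3
  + COOCH3 → C:2 H:3 O:2
Element totals:
  C: 10
  H: 11
  N: 1
  O: 3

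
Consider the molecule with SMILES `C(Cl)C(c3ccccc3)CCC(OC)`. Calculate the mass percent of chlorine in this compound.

Atom tally by fragment:
  ClCH2 → C:1 H:2 Cl:1
  CH(C6H5) → C:7 H:6
  CH2 → C:1 H:2
  CH2 → C:1 H:2
  CH2OCH3 → C:2 H:5 O:1
Element totals:
  C: 12
  H: 17
  Cl: 1
  O: 1
Molecular formula: C12H17ClO.
Molar mass = 212.717 g/mol.
Mass from Cl: 1 × 35.45 = 35.450 g/mol.
%Cl = 35.450 / 212.717 × 100 = 16.67%.

16.67%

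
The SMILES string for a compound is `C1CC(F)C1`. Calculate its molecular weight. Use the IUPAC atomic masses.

Atom tally by fragment:
  cyclobutane ring core → C:4 H:8
  (− 1 ring H displaced by substituents)
  + F → F:1
Element totals:
  C: 4
  H: 7
  F: 1
Molecular formula: C4H7F.
  M = 4(12.011) + 7(1.008) + 18.998
    = 48.044 + 7.056 + 18.998 = 74.098

74.10 g/mol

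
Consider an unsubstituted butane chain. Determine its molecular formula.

C4H10

Atom tally by fragment:
  CH3 → C:1 H:3
  CH2 → C:1 H:2
  CH2 → C:1 H:2
  CH3 → C:1 H:3
Element totals:
  C: 4
  H: 10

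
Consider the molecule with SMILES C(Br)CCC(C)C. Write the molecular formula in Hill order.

Atom tally by fragment:
  BrCH2 → C:1 H:2 Br:1
  CH2 → C:1 H:2
  CH2 → C:1 H:2
  CH(CH3) → C:2 H:4
  CH3 → C:1 H:3
Element totals:
  C: 6
  H: 13
  Br: 1

C6H13Br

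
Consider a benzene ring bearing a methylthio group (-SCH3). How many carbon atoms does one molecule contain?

7

Atom tally by fragment:
  benzene ring core → C:6 H:6
  (− 1 ring H displaced by substituents)
  + SCH3 → C:1 H:3 S:1
Element totals:
  C: 7
  H: 8
  S: 1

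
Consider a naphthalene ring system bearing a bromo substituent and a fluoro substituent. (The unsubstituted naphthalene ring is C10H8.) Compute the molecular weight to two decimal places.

Atom tally by fragment:
  naphthalene ring system core → C:10 H:8
  (− 2 ring H displaced by substituents)
  + Br → Br:1
  + F → F:1
Element totals:
  C: 10
  H: 6
  Br: 1
  F: 1
Molecular formula: C10H6BrF.
  M = 10(12.011) + 6(1.008) + 79.904 + 18.998
    = 120.110 + 6.048 + 79.904 + 18.998 = 225.060

225.06 g/mol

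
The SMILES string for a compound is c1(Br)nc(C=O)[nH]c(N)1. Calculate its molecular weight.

190.00 g/mol

Atom tally by fragment:
  imidazole ring core → C:3 H:4 N:2
  (− 3 ring H displaced by substituents)
  + Br → Br:1
  + CHO → C:1 H:1 O:1
  + NH2 → N:1 H:2
Element totals:
  C: 4
  H: 4
  Br: 1
  N: 3
  O: 1
Molecular formula: C4H4BrN3O.
  M = 4(12.011) + 4(1.008) + 79.904 + 3(14.007) + 15.999
    = 48.044 + 4.032 + 79.904 + 42.021 + 15.999 = 190.000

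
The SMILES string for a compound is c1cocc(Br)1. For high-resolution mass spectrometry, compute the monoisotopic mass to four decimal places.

Atom tally by fragment:
  furan ring core → C:4 H:4 O:1
  (− 1 ring H displaced by substituents)
  + Br → Br:1
Element totals:
  C: 4
  H: 3
  Br: 1
  O: 1
Molecular formula: C4H3BrO.
  M = 4(12.0) + 3(1.007825) + 78.918338 + 15.994915
    = 48.000000 + 3.023475 + 78.918338 + 15.994915 = 145.936728

145.9367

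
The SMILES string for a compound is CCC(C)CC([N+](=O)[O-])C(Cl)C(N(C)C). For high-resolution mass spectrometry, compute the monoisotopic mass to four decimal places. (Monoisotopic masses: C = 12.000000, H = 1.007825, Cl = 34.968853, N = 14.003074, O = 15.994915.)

236.1292

Atom tally by fragment:
  CH3 → C:1 H:3
  CH2 → C:1 H:2
  CH(CH3) → C:2 H:4
  CH2 → C:1 H:2
  CH(NO2) → C:1 H:1 N:1 O:2
  CH(Cl) → C:1 H:1 Cl:1
  CH2N(CH3)2 → C:3 H:8 N:1
Element totals:
  C: 10
  H: 21
  Cl: 1
  N: 2
  O: 2
Molecular formula: C10H21ClN2O2.
  M = 10(12.0) + 21(1.007825) + 34.968853 + 2(14.003074) + 2(15.994915)
    = 120.000000 + 21.164325 + 34.968853 + 28.006148 + 31.989830 = 236.129156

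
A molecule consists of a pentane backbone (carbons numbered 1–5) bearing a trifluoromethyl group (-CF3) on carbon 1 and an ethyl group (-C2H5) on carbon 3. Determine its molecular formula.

C8H15F3

Atom tally by fragment:
  F3CCH2 → C:2 H:2 F:3
  CH2 → C:1 H:2
  CH(C2H5) → C:3 H:6
  CH2 → C:1 H:2
  CH3 → C:1 H:3
Element totals:
  C: 8
  H: 15
  F: 3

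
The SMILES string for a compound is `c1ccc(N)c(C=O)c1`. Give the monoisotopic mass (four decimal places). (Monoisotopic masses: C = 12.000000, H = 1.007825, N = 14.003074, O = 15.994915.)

121.0528

Atom tally by fragment:
  benzene ring core → C:6 H:6
  (− 2 ring H displaced by substituents)
  + NH2 → N:1 H:2
  + CHO → C:1 H:1 O:1
Element totals:
  C: 7
  H: 7
  N: 1
  O: 1
Molecular formula: C7H7NO.
  M = 7(12.0) + 7(1.007825) + 14.003074 + 15.994915
    = 84.000000 + 7.054775 + 14.003074 + 15.994915 = 121.052764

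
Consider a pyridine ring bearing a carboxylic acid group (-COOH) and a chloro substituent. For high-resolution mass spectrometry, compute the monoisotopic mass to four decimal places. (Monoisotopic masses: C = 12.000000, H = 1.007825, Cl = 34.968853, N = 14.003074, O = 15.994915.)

Atom tally by fragment:
  pyridine ring core → C:5 H:5 N:1
  (− 2 ring H displaced by substituents)
  + COOH → C:1 H:1 O:2
  + Cl → Cl:1
Element totals:
  C: 6
  H: 4
  Cl: 1
  N: 1
  O: 2
Molecular formula: C6H4ClNO2.
  M = 6(12.0) + 4(1.007825) + 34.968853 + 14.003074 + 2(15.994915)
    = 72.000000 + 4.031300 + 34.968853 + 14.003074 + 31.989830 = 156.993057

156.9931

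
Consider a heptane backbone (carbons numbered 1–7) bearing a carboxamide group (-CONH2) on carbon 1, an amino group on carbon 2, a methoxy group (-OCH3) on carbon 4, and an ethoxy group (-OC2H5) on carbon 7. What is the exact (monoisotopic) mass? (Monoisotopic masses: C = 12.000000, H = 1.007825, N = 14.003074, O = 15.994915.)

Atom tally by fragment:
  H2NOCCH2 → C:2 H:4 O:1 N:1
  CH(NH2) → C:1 H:3 N:1
  CH2 → C:1 H:2
  CH(OCH3) → C:2 H:4 O:1
  CH2 → C:1 H:2
  CH2 → C:1 H:2
  CH2OC2H5 → C:3 H:7 O:1
Element totals:
  C: 11
  H: 24
  N: 2
  O: 3
Molecular formula: C11H24N2O3.
  M = 11(12.0) + 24(1.007825) + 2(14.003074) + 3(15.994915)
    = 132.000000 + 24.187800 + 28.006148 + 47.984745 = 232.178693

232.1787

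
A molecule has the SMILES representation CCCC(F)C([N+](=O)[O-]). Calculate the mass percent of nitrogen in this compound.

10.36%

Atom tally by fragment:
  CH3 → C:1 H:3
  CH2 → C:1 H:2
  CH2 → C:1 H:2
  CH(F) → C:1 H:1 F:1
  CH2NO2 → C:1 H:2 N:1 O:2
Element totals:
  C: 5
  H: 10
  F: 1
  N: 1
  O: 2
Molecular formula: C5H10FNO2.
Molar mass = 135.138 g/mol.
Mass from N: 1 × 14.007 = 14.007 g/mol.
%N = 14.007 / 135.138 × 100 = 10.36%.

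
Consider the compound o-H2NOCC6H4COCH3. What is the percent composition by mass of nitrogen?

8.58%

Atom tally by fragment:
  benzene ring core → C:6 H:6
  (− 2 ring H displaced by substituents)
  + CONH2 → C:1 H:2 O:1 N:1
  + COCH3 → C:2 H:3 O:1
Element totals:
  C: 9
  H: 9
  N: 1
  O: 2
Molecular formula: C9H9NO2.
Molar mass = 163.176 g/mol.
Mass from N: 1 × 14.007 = 14.007 g/mol.
%N = 14.007 / 163.176 × 100 = 8.58%.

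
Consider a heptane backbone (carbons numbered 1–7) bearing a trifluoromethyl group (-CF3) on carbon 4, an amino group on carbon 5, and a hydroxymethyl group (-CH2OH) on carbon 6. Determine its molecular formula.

C9H18F3NO

Atom tally by fragment:
  CH3 → C:1 H:3
  CH2 → C:1 H:2
  CH2 → C:1 H:2
  CH(CF3) → C:2 H:1 F:3
  CH(NH2) → C:1 H:3 N:1
  CH(CH2OH) → C:2 H:4 O:1
  CH3 → C:1 H:3
Element totals:
  C: 9
  H: 18
  F: 3
  N: 1
  O: 1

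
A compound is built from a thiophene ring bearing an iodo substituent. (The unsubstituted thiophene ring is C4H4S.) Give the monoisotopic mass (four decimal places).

Atom tally by fragment:
  thiophene ring core → C:4 H:4 S:1
  (− 1 ring H displaced by substituents)
  + I → I:1
Element totals:
  C: 4
  H: 3
  I: 1
  S: 1
Molecular formula: C4H3IS.
  M = 4(12.0) + 3(1.007825) + 126.904472 + 31.972071
    = 48.000000 + 3.023475 + 126.904472 + 31.972071 = 209.900018

209.9000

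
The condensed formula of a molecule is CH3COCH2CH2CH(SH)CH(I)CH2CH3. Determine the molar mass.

Element totals:
  C: 8
  H: 15
  I: 1
  O: 1
  S: 1
Molecular formula: C8H15IOS.
  M = 8(12.011) + 15(1.008) + 126.904 + 15.999 + 32.06
    = 96.088 + 15.120 + 126.904 + 15.999 + 32.060 = 286.171

286.17 g/mol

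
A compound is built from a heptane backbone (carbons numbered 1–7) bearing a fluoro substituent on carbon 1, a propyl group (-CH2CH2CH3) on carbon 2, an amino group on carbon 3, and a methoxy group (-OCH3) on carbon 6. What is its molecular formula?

Atom tally by fragment:
  FCH2 → C:1 H:2 F:1
  CH(CH2CH2CH3) → C:4 H:8
  CH(NH2) → C:1 H:3 N:1
  CH2 → C:1 H:2
  CH2 → C:1 H:2
  CH(OCH3) → C:2 H:4 O:1
  CH3 → C:1 H:3
Element totals:
  C: 11
  H: 24
  F: 1
  N: 1
  O: 1

C11H24FNO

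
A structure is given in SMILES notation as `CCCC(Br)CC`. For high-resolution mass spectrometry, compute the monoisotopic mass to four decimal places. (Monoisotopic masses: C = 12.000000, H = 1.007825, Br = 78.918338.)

164.0201

Atom tally by fragment:
  CH3 → C:1 H:3
  CH2 → C:1 H:2
  CH2 → C:1 H:2
  CH(Br) → C:1 H:1 Br:1
  CH2 → C:1 H:2
  CH3 → C:1 H:3
Element totals:
  C: 6
  H: 13
  Br: 1
Molecular formula: C6H13Br.
  M = 6(12.0) + 13(1.007825) + 78.918338
    = 72.000000 + 13.101725 + 78.918338 = 164.020063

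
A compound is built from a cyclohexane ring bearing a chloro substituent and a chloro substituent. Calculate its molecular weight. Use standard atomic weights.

Atom tally by fragment:
  cyclohexane ring core → C:6 H:12
  (− 2 ring H displaced by substituents)
  + Cl → Cl:1
  + Cl → Cl:1
Element totals:
  C: 6
  H: 10
  Cl: 2
Molecular formula: C6H10Cl2.
  M = 6(12.011) + 10(1.008) + 2(35.45)
    = 72.066 + 10.080 + 70.900 = 153.046

153.05 g/mol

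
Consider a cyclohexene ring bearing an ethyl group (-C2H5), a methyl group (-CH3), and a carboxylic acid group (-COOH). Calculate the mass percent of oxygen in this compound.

19.02%

Atom tally by fragment:
  cyclohexene ring core → C:6 H:10
  (− 3 ring H displaced by substituents)
  + C2H5 → C:2 H:5
  + CH3 → C:1 H:3
  + COOH → C:1 H:1 O:2
Element totals:
  C: 10
  H: 16
  O: 2
Molecular formula: C10H16O2.
Molar mass = 168.236 g/mol.
Mass from O: 2 × 15.999 = 31.998 g/mol.
%O = 31.998 / 168.236 × 100 = 19.02%.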